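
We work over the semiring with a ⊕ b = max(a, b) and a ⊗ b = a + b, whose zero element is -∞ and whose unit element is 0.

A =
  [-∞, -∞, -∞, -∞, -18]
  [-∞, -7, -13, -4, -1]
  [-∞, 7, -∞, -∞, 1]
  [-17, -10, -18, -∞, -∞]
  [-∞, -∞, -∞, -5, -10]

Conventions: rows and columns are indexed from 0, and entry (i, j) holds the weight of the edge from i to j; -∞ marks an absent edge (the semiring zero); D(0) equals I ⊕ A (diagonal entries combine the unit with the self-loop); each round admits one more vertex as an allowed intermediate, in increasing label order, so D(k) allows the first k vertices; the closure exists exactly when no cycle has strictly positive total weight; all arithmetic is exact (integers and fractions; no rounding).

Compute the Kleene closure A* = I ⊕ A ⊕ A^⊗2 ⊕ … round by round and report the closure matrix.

D(0):
  [0, -∞, -∞, -∞, -18]
  [-∞, 0, -13, -4, -1]
  [-∞, 7, 0, -∞, 1]
  [-17, -10, -18, 0, -∞]
  [-∞, -∞, -∞, -5, 0]
D(1):
  [0, -∞, -∞, -∞, -18]
  [-∞, 0, -13, -4, -1]
  [-∞, 7, 0, -∞, 1]
  [-17, -10, -18, 0, -35]
  [-∞, -∞, -∞, -5, 0]
D(2):
  [0, -∞, -∞, -∞, -18]
  [-∞, 0, -13, -4, -1]
  [-∞, 7, 0, 3, 6]
  [-17, -10, -18, 0, -11]
  [-∞, -∞, -∞, -5, 0]
D(3):
  [0, -∞, -∞, -∞, -18]
  [-∞, 0, -13, -4, -1]
  [-∞, 7, 0, 3, 6]
  [-17, -10, -18, 0, -11]
  [-∞, -∞, -∞, -5, 0]
D(4):
  [0, -∞, -∞, -∞, -18]
  [-21, 0, -13, -4, -1]
  [-14, 7, 0, 3, 6]
  [-17, -10, -18, 0, -11]
  [-22, -15, -23, -5, 0]
D(5):
  [0, -33, -41, -23, -18]
  [-21, 0, -13, -4, -1]
  [-14, 7, 0, 3, 6]
  [-17, -10, -18, 0, -11]
  [-22, -15, -23, -5, 0]
Answer: A* = [[0, -33, -41, -23, -18], [-21, 0, -13, -4, -1], [-14, 7, 0, 3, 6], [-17, -10, -18, 0, -11], [-22, -15, -23, -5, 0]]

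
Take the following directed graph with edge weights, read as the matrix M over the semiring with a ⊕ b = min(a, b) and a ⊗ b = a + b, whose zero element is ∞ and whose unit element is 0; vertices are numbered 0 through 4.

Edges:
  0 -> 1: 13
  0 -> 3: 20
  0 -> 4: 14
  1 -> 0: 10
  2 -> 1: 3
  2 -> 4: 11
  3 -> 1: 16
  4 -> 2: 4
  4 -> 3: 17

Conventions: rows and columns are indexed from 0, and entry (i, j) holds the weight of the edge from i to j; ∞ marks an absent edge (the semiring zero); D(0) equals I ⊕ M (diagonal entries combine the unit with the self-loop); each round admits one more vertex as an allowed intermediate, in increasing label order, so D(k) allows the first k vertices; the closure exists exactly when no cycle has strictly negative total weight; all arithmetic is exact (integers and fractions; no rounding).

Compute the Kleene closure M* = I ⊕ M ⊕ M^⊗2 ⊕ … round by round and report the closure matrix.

D(0):
  [0, 13, ∞, 20, 14]
  [10, 0, ∞, ∞, ∞]
  [∞, 3, 0, ∞, 11]
  [∞, 16, ∞, 0, ∞]
  [∞, ∞, 4, 17, 0]
D(1):
  [0, 13, ∞, 20, 14]
  [10, 0, ∞, 30, 24]
  [∞, 3, 0, ∞, 11]
  [∞, 16, ∞, 0, ∞]
  [∞, ∞, 4, 17, 0]
D(2):
  [0, 13, ∞, 20, 14]
  [10, 0, ∞, 30, 24]
  [13, 3, 0, 33, 11]
  [26, 16, ∞, 0, 40]
  [∞, ∞, 4, 17, 0]
D(3):
  [0, 13, ∞, 20, 14]
  [10, 0, ∞, 30, 24]
  [13, 3, 0, 33, 11]
  [26, 16, ∞, 0, 40]
  [17, 7, 4, 17, 0]
D(4):
  [0, 13, ∞, 20, 14]
  [10, 0, ∞, 30, 24]
  [13, 3, 0, 33, 11]
  [26, 16, ∞, 0, 40]
  [17, 7, 4, 17, 0]
D(5):
  [0, 13, 18, 20, 14]
  [10, 0, 28, 30, 24]
  [13, 3, 0, 28, 11]
  [26, 16, 44, 0, 40]
  [17, 7, 4, 17, 0]
Answer: M* = [[0, 13, 18, 20, 14], [10, 0, 28, 30, 24], [13, 3, 0, 28, 11], [26, 16, 44, 0, 40], [17, 7, 4, 17, 0]]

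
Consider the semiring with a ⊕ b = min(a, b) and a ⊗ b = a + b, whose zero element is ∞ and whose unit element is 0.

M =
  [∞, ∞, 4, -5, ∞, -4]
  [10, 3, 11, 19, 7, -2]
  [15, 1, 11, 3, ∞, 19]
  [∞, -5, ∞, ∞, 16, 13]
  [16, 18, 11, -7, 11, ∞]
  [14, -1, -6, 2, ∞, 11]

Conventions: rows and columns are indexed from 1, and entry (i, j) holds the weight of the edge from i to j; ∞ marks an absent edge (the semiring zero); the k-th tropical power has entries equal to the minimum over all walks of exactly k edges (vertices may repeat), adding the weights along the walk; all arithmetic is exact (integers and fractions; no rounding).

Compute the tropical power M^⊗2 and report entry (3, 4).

M^⊗2:
  [10, -10, -10, -2, 11, 7]
  [12, -3, -8, 0, 10, 1]
  [11, -2, 12, 10, 8, -1]
  [5, -2, 6, 9, 2, -7]
  [26, -12, 20, 4, 9, 6]
  [9, -5, 5, -3, 6, -3]
Key observation: the optimum is the walk 3->1->4, with weight 15 + (-5) = 10.
Optimal value attained by: walk 3->1->4.
Answer: (M^⊗2)[3][4] = 10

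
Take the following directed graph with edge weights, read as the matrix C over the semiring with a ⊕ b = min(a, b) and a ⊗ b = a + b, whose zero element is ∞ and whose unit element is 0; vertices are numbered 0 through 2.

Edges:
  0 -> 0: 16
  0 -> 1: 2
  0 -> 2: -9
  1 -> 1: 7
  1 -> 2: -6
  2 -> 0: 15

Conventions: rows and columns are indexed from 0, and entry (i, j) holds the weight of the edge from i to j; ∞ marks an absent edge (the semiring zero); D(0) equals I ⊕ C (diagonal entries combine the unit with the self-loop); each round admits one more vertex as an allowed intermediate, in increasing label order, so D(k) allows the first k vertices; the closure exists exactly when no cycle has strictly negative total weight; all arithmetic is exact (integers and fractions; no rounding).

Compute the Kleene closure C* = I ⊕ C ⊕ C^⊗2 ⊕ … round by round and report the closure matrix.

D(0):
  [0, 2, -9]
  [∞, 0, -6]
  [15, ∞, 0]
D(1):
  [0, 2, -9]
  [∞, 0, -6]
  [15, 17, 0]
D(2):
  [0, 2, -9]
  [∞, 0, -6]
  [15, 17, 0]
D(3):
  [0, 2, -9]
  [9, 0, -6]
  [15, 17, 0]
Answer: C* = [[0, 2, -9], [9, 0, -6], [15, 17, 0]]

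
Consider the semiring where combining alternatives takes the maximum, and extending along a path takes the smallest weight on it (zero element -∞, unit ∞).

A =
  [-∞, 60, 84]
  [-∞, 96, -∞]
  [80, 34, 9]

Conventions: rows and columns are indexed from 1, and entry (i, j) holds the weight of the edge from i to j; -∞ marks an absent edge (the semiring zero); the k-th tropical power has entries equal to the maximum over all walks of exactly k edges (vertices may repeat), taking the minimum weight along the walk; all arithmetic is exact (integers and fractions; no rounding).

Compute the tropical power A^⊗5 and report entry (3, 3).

A^⊗2:
  [80, 60, 9]
  [-∞, 96, -∞]
  [9, 60, 80]
A^⊗3:
  [9, 60, 80]
  [-∞, 96, -∞]
  [80, 60, 9]
A^⊗4:
  [80, 60, 9]
  [-∞, 96, -∞]
  [9, 60, 80]
A^⊗5:
  [9, 60, 80]
  [-∞, 96, -∞]
  [80, 60, 9]
Key observation: the optimum is the walk 3->1->3->1->3->3, with weight 80 min 84 min 80 min 84 min 9 = 9.
Optimal value attained by: walk 3->1->3->1->3->3.
Answer: (A^⊗5)[3][3] = 9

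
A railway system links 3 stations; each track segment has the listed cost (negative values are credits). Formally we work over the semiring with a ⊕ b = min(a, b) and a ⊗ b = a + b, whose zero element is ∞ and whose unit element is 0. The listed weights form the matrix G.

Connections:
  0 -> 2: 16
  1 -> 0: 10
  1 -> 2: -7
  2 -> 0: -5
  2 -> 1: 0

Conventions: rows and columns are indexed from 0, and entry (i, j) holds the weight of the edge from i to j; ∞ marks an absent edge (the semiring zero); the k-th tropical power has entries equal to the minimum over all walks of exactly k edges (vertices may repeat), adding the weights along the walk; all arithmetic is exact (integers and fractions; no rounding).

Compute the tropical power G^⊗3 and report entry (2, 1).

G^⊗2:
  [11, 16, ∞]
  [-12, -7, 26]
  [10, ∞, -7]
G^⊗3:
  [26, ∞, 9]
  [3, 26, -14]
  [-12, -7, 26]
Key observation: the optimum is the walk 2->1->2->1, with weight 0 + (-7) + 0 = -7.
Optimal value attained by: walk 2->1->2->1.
Answer: (G^⊗3)[2][1] = -7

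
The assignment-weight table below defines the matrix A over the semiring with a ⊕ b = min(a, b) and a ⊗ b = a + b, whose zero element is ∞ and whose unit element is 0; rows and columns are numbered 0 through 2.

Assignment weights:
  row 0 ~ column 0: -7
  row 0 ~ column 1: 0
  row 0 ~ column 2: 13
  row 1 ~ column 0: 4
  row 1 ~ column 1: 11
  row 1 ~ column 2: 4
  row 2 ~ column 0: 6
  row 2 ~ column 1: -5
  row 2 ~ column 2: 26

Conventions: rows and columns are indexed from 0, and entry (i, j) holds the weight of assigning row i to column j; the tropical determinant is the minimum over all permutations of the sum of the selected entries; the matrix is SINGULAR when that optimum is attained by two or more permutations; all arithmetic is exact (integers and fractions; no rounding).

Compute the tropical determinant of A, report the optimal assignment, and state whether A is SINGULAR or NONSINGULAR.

σ = (0, 1, 2): (-7) + 11 + 26 = 30
σ = (0, 2, 1): (-7) + 4 + (-5) = -8
σ = (1, 0, 2): 0 + 4 + 26 = 30
σ = (1, 2, 0): 0 + 4 + 6 = 10
σ = (2, 0, 1): 13 + 4 + (-5) = 12
σ = (2, 1, 0): 13 + 11 + 6 = 30
Optimal value attained by: σ = (0, 2, 1).
Answer: det⊕(A) = -8; verdict: NONSINGULAR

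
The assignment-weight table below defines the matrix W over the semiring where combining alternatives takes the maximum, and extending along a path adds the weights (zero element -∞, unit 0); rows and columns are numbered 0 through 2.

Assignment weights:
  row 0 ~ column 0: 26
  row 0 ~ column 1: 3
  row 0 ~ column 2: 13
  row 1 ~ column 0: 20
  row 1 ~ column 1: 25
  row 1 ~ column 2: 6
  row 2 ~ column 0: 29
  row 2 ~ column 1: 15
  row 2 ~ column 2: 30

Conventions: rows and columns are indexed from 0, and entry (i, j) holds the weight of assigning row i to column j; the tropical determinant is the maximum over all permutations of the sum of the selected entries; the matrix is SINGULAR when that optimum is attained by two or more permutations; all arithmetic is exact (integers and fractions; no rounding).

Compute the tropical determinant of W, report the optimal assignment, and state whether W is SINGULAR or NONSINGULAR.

σ = (0, 1, 2): 26 + 25 + 30 = 81
σ = (0, 2, 1): 26 + 6 + 15 = 47
σ = (1, 0, 2): 3 + 20 + 30 = 53
σ = (1, 2, 0): 3 + 6 + 29 = 38
σ = (2, 0, 1): 13 + 20 + 15 = 48
σ = (2, 1, 0): 13 + 25 + 29 = 67
Optimal value attained by: σ = (0, 1, 2).
Answer: det⊕(W) = 81; verdict: NONSINGULAR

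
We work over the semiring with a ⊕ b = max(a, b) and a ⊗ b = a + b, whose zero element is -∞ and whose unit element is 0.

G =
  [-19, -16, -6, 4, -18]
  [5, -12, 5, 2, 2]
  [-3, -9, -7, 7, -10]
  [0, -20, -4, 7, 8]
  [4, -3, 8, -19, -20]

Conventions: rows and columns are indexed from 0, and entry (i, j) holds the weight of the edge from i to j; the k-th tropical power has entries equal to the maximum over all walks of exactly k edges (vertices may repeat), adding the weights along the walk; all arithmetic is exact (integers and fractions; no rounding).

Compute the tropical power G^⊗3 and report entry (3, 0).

G^⊗2:
  [4, -15, 0, 11, 12]
  [6, -1, 10, 12, 10]
  [7, -13, 3, 14, 15]
  [12, 5, 16, 14, 15]
  [5, -1, 2, 15, -1]
G^⊗3:
  [16, 9, 20, 18, 19]
  [14, 7, 18, 19, 20]
  [19, 12, 23, 21, 22]
  [19, 12, 23, 23, 22]
  [15, -4, 11, 22, 23]
Key observation: the optimum is the walk 3->3->4->0, with weight 7 + 8 + 4 = 19.
Optimal value attained by: walk 3->3->4->0.
Answer: (G^⊗3)[3][0] = 19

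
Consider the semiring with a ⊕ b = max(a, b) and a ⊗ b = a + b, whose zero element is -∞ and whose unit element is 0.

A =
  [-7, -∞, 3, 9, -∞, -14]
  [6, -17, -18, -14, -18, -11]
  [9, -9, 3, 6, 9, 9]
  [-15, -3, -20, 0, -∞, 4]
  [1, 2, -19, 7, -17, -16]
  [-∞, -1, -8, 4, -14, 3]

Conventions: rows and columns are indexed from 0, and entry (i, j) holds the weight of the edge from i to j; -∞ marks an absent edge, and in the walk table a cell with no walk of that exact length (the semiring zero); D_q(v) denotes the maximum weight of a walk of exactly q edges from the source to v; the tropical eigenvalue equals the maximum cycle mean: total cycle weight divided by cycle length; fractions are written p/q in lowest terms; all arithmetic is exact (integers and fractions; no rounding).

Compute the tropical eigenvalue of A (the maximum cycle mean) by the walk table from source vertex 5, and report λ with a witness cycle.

q=0: [-∞, -∞, -∞, -∞, -∞, 0]
q=1: [-∞, -1, -8, 4, -14, 3]
q=2: [5, 2, -5, 7, 1, 8]
q=3: [8, 7, 8, 14, 4, 11]
q=4: [17, 11, 11, 17, 17, 18]
q=5: [20, 19, 20, 26, 20, 21]
q=6: [29, 23, 23, 29, 29, 30]
Optimal cycle mean attained by: cycle 0->2->0, total 3 + 9, length 2.
Answer: λ = 6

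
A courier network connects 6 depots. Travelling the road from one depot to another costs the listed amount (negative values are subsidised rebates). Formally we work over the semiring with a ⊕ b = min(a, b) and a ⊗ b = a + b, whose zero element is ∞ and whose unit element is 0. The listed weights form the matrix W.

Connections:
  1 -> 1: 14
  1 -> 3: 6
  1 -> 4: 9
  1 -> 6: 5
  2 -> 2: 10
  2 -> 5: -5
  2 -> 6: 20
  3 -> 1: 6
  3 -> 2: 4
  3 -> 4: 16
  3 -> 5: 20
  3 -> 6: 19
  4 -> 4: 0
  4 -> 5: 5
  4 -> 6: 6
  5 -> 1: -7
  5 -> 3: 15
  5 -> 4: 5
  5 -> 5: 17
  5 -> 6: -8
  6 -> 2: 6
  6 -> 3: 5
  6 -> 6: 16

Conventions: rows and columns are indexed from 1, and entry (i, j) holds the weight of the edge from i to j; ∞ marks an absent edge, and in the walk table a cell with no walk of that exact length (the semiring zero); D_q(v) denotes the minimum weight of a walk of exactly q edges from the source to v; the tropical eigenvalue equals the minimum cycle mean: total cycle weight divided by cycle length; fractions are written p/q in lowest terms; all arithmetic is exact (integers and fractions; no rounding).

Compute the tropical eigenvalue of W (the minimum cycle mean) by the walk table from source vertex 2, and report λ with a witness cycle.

q=0: [∞, 0, ∞, ∞, ∞, ∞]
q=1: [∞, 10, ∞, ∞, -5, 20]
q=2: [-12, 20, 10, 0, 5, -13]
q=3: [-2, -7, -8, -3, 5, -7]
q=4: [-2, -4, -2, -3, -12, -3]
q=5: [-19, 2, 2, -7, -9, -20]
q=6: [-16, -14, -15, -10, -3, -17]
Optimal cycle mean attained by: cycle 2->5->6->2, total (-5) + (-8) + 6, length 3.
Answer: λ = -7/3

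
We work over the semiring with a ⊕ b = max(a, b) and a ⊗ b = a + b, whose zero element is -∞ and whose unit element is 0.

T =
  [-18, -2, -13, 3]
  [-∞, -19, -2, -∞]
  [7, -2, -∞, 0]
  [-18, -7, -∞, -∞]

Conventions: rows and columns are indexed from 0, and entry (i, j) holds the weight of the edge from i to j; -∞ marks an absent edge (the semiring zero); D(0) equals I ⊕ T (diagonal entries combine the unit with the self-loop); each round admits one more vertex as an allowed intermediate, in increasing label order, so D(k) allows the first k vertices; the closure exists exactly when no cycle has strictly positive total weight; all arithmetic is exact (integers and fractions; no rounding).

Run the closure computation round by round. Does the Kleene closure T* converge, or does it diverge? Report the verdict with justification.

D(0):
  [0, -2, -13, 3]
  [-∞, 0, -2, -∞]
  [7, -2, 0, 0]
  [-18, -7, -∞, 0]
D(1):
  [0, -2, -13, 3]
  [-∞, 0, -2, -∞]
  [7, 5, 0, 10]
  [-18, -7, -31, 0]
Detection: at round 2, diagonal entry (2, 2) turns strictly positive.
Key observation: the cycle 2->0->1->2 has total weight 7 + (-2) + (-2), which is strictly positive.
Answer: DIVERGES — positive cycle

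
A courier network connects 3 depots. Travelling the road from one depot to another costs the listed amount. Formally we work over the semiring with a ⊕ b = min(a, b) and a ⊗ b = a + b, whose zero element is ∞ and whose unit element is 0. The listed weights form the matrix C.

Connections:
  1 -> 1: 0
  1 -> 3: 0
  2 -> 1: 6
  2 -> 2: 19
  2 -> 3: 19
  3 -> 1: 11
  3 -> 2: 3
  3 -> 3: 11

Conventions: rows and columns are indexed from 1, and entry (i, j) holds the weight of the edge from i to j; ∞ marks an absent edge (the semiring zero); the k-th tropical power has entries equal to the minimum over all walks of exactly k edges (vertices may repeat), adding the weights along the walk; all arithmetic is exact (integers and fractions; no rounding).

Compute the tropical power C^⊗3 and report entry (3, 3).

C^⊗2:
  [0, 3, 0]
  [6, 22, 6]
  [9, 14, 11]
C^⊗3:
  [0, 3, 0]
  [6, 9, 6]
  [9, 14, 9]
Key observation: the optimum is the walk 3->2->1->3, with weight 3 + 6 + 0 = 9.
Optimal value attained by: walk 3->2->1->3.
Answer: (C^⊗3)[3][3] = 9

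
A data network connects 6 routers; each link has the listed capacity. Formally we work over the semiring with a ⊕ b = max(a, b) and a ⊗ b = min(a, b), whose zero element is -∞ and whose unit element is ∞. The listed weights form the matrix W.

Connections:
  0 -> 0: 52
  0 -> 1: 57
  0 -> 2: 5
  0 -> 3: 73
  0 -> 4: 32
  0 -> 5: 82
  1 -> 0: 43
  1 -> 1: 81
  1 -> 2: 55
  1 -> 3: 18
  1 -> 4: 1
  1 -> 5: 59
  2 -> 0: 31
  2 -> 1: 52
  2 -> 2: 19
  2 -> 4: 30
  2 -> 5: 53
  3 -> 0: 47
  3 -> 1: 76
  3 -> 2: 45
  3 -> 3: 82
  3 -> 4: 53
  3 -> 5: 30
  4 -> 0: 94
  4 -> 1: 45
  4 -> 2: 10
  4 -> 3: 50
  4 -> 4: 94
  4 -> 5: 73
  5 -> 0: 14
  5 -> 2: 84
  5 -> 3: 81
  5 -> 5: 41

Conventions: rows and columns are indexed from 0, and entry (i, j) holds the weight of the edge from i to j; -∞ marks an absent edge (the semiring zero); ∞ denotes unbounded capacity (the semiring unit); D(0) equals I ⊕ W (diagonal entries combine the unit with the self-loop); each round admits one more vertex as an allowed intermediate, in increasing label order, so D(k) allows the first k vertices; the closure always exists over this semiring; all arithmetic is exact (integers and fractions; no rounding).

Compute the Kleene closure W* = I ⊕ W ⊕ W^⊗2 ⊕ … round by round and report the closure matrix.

D(0):
  [∞, 57, 5, 73, 32, 82]
  [43, ∞, 55, 18, 1, 59]
  [31, 52, ∞, -∞, 30, 53]
  [47, 76, 45, ∞, 53, 30]
  [94, 45, 10, 50, ∞, 73]
  [14, -∞, 84, 81, -∞, ∞]
D(1):
  [∞, 57, 5, 73, 32, 82]
  [43, ∞, 55, 43, 32, 59]
  [31, 52, ∞, 31, 31, 53]
  [47, 76, 45, ∞, 53, 47]
  [94, 57, 10, 73, ∞, 82]
  [14, 14, 84, 81, 14, ∞]
D(2):
  [∞, 57, 55, 73, 32, 82]
  [43, ∞, 55, 43, 32, 59]
  [43, 52, ∞, 43, 32, 53]
  [47, 76, 55, ∞, 53, 59]
  [94, 57, 55, 73, ∞, 82]
  [14, 14, 84, 81, 14, ∞]
D(3):
  [∞, 57, 55, 73, 32, 82]
  [43, ∞, 55, 43, 32, 59]
  [43, 52, ∞, 43, 32, 53]
  [47, 76, 55, ∞, 53, 59]
  [94, 57, 55, 73, ∞, 82]
  [43, 52, 84, 81, 32, ∞]
D(4):
  [∞, 73, 55, 73, 53, 82]
  [43, ∞, 55, 43, 43, 59]
  [43, 52, ∞, 43, 43, 53]
  [47, 76, 55, ∞, 53, 59]
  [94, 73, 55, 73, ∞, 82]
  [47, 76, 84, 81, 53, ∞]
D(5):
  [∞, 73, 55, 73, 53, 82]
  [43, ∞, 55, 43, 43, 59]
  [43, 52, ∞, 43, 43, 53]
  [53, 76, 55, ∞, 53, 59]
  [94, 73, 55, 73, ∞, 82]
  [53, 76, 84, 81, 53, ∞]
D(6):
  [∞, 76, 82, 81, 53, 82]
  [53, ∞, 59, 59, 53, 59]
  [53, 53, ∞, 53, 53, 53]
  [53, 76, 59, ∞, 53, 59]
  [94, 76, 82, 81, ∞, 82]
  [53, 76, 84, 81, 53, ∞]
Answer: W* = [[∞, 76, 82, 81, 53, 82], [53, ∞, 59, 59, 53, 59], [53, 53, ∞, 53, 53, 53], [53, 76, 59, ∞, 53, 59], [94, 76, 82, 81, ∞, 82], [53, 76, 84, 81, 53, ∞]]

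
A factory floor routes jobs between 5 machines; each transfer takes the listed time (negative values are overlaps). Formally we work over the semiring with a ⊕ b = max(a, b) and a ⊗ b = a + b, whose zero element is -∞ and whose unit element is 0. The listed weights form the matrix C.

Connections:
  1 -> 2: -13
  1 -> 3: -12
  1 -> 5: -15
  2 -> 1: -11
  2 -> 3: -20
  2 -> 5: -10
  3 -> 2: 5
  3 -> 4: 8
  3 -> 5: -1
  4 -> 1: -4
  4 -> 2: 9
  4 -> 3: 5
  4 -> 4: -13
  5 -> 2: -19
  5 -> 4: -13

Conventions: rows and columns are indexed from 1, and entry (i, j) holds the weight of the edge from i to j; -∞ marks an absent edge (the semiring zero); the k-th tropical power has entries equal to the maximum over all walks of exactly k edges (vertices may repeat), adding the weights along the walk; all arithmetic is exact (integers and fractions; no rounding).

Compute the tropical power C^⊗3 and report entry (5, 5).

C^⊗2:
  [-24, -7, -33, -4, -13]
  [-∞, -15, -23, -12, -21]
  [4, 17, 13, -5, -5]
  [-2, 10, -8, 13, 4]
  [-17, -4, -8, -26, -29]
C^⊗3:
  [-8, 5, 1, -17, -17]
  [-16, -3, -7, -15, -24]
  [6, 18, 0, 21, 12]
  [9, 22, 18, 0, 0]
  [-15, -3, -21, 0, -9]
Key observation: the optimum is the walk 5->4->3->5, with weight (-13) + 5 + (-1) = -9.
Optimal value attained by: walk 5->4->3->5.
Answer: (C^⊗3)[5][5] = -9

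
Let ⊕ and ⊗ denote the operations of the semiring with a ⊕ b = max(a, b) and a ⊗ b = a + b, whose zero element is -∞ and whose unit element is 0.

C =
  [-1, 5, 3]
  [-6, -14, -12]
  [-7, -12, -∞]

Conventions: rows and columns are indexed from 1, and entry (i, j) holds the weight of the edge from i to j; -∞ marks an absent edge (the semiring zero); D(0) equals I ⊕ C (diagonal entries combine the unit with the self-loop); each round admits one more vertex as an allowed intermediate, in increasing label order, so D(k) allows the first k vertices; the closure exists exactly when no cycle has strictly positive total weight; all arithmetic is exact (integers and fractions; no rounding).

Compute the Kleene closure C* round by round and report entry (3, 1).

D(0):
  [0, 5, 3]
  [-6, 0, -12]
  [-7, -12, 0]
D(1):
  [0, 5, 3]
  [-6, 0, -3]
  [-7, -2, 0]
D(2):
  [0, 5, 3]
  [-6, 0, -3]
  [-7, -2, 0]
D(3):
  [0, 5, 3]
  [-6, 0, -3]
  [-7, -2, 0]
Answer: C*[3][1] = -7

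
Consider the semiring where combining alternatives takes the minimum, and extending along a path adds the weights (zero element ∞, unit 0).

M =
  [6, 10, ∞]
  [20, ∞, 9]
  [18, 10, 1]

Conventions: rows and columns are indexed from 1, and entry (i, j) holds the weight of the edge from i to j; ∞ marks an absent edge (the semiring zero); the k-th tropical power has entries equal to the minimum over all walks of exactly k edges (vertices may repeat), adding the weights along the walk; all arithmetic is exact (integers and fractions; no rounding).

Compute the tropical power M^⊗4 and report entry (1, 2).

M^⊗2:
  [12, 16, 19]
  [26, 19, 10]
  [19, 11, 2]
M^⊗3:
  [18, 22, 20]
  [28, 20, 11]
  [20, 12, 3]
M^⊗4:
  [24, 28, 21]
  [29, 21, 12]
  [21, 13, 4]
Key observation: the optimum is the walk 1->1->1->1->2, with weight 6 + 6 + 6 + 10 = 28.
Optimal value attained by: walk 1->1->1->1->2.
Answer: (M^⊗4)[1][2] = 28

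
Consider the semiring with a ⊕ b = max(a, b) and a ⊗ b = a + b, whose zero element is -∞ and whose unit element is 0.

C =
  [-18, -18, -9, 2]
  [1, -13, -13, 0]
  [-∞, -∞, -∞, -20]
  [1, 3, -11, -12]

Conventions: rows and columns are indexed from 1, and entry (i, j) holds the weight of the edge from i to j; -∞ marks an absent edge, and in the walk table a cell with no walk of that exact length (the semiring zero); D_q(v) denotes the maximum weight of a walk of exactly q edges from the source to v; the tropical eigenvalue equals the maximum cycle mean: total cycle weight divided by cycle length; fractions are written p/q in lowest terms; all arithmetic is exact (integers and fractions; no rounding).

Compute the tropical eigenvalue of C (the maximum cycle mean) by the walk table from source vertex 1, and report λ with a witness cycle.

q=0: [0, -∞, -∞, -∞]
q=1: [-18, -18, -9, 2]
q=2: [3, 5, -9, -10]
q=3: [6, -7, -6, 5]
q=4: [6, 8, -3, 8]
Optimal cycle mean attained by: cycle 1->4->2->1, total 2 + 3 + 1, length 3.
Answer: λ = 2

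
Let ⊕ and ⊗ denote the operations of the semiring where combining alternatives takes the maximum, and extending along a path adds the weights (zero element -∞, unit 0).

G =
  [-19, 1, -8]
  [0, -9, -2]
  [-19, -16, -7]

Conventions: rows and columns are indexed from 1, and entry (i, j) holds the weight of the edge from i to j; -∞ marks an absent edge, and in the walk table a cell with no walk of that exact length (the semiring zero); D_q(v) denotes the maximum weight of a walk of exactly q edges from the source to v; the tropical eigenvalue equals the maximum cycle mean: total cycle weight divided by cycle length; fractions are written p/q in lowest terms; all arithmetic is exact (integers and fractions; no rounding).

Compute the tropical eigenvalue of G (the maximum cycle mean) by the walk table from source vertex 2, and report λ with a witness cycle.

q=0: [-∞, 0, -∞]
q=1: [0, -9, -2]
q=2: [-9, 1, -8]
q=3: [1, -8, -1]
Optimal cycle mean attained by: cycle 1->2->1, total 1 + 0, length 2.
Answer: λ = 1/2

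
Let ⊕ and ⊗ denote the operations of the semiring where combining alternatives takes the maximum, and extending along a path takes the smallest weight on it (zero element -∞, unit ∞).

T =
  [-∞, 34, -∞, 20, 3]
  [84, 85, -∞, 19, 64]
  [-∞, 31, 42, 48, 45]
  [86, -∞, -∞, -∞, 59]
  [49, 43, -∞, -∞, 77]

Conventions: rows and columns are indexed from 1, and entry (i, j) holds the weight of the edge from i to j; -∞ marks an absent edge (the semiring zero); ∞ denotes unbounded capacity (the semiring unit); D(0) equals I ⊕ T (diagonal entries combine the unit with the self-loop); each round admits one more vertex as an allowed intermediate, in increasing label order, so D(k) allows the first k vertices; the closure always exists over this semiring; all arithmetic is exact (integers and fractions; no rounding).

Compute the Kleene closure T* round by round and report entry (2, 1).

D(0):
  [∞, 34, -∞, 20, 3]
  [84, ∞, -∞, 19, 64]
  [-∞, 31, ∞, 48, 45]
  [86, -∞, -∞, ∞, 59]
  [49, 43, -∞, -∞, ∞]
D(1):
  [∞, 34, -∞, 20, 3]
  [84, ∞, -∞, 20, 64]
  [-∞, 31, ∞, 48, 45]
  [86, 34, -∞, ∞, 59]
  [49, 43, -∞, 20, ∞]
D(2):
  [∞, 34, -∞, 20, 34]
  [84, ∞, -∞, 20, 64]
  [31, 31, ∞, 48, 45]
  [86, 34, -∞, ∞, 59]
  [49, 43, -∞, 20, ∞]
D(3):
  [∞, 34, -∞, 20, 34]
  [84, ∞, -∞, 20, 64]
  [31, 31, ∞, 48, 45]
  [86, 34, -∞, ∞, 59]
  [49, 43, -∞, 20, ∞]
D(4):
  [∞, 34, -∞, 20, 34]
  [84, ∞, -∞, 20, 64]
  [48, 34, ∞, 48, 48]
  [86, 34, -∞, ∞, 59]
  [49, 43, -∞, 20, ∞]
D(5):
  [∞, 34, -∞, 20, 34]
  [84, ∞, -∞, 20, 64]
  [48, 43, ∞, 48, 48]
  [86, 43, -∞, ∞, 59]
  [49, 43, -∞, 20, ∞]
Answer: T*[2][1] = 84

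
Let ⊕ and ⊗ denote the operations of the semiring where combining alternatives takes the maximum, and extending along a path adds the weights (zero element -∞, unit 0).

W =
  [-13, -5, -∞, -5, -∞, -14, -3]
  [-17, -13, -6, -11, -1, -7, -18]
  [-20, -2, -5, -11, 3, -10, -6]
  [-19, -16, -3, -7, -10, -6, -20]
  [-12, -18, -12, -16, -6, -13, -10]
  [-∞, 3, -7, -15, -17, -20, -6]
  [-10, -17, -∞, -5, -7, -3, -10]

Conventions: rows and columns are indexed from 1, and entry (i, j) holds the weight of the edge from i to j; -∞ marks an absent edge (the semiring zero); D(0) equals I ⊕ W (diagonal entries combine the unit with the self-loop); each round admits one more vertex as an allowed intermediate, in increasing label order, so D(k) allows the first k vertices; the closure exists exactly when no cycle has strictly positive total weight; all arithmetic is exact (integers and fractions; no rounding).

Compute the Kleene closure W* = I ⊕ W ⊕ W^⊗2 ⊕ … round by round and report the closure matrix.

D(0):
  [0, -5, -∞, -5, -∞, -14, -3]
  [-17, 0, -6, -11, -1, -7, -18]
  [-20, -2, 0, -11, 3, -10, -6]
  [-19, -16, -3, 0, -10, -6, -20]
  [-12, -18, -12, -16, 0, -13, -10]
  [-∞, 3, -7, -15, -17, 0, -6]
  [-10, -17, -∞, -5, -7, -3, 0]
D(1):
  [0, -5, -∞, -5, -∞, -14, -3]
  [-17, 0, -6, -11, -1, -7, -18]
  [-20, -2, 0, -11, 3, -10, -6]
  [-19, -16, -3, 0, -10, -6, -20]
  [-12, -17, -12, -16, 0, -13, -10]
  [-∞, 3, -7, -15, -17, 0, -6]
  [-10, -15, -∞, -5, -7, -3, 0]
D(2):
  [0, -5, -11, -5, -6, -12, -3]
  [-17, 0, -6, -11, -1, -7, -18]
  [-19, -2, 0, -11, 3, -9, -6]
  [-19, -16, -3, 0, -10, -6, -20]
  [-12, -17, -12, -16, 0, -13, -10]
  [-14, 3, -3, -8, 2, 0, -6]
  [-10, -15, -21, -5, -7, -3, 0]
D(3):
  [0, -5, -11, -5, -6, -12, -3]
  [-17, 0, -6, -11, -1, -7, -12]
  [-19, -2, 0, -11, 3, -9, -6]
  [-19, -5, -3, 0, 0, -6, -9]
  [-12, -14, -12, -16, 0, -13, -10]
  [-14, 3, -3, -8, 2, 0, -6]
  [-10, -15, -21, -5, -7, -3, 0]
D(4):
  [0, -5, -8, -5, -5, -11, -3]
  [-17, 0, -6, -11, -1, -7, -12]
  [-19, -2, 0, -11, 3, -9, -6]
  [-19, -5, -3, 0, 0, -6, -9]
  [-12, -14, -12, -16, 0, -13, -10]
  [-14, 3, -3, -8, 2, 0, -6]
  [-10, -10, -8, -5, -5, -3, 0]
D(5):
  [0, -5, -8, -5, -5, -11, -3]
  [-13, 0, -6, -11, -1, -7, -11]
  [-9, -2, 0, -11, 3, -9, -6]
  [-12, -5, -3, 0, 0, -6, -9]
  [-12, -14, -12, -16, 0, -13, -10]
  [-10, 3, -3, -8, 2, 0, -6]
  [-10, -10, -8, -5, -5, -3, 0]
D(6):
  [0, -5, -8, -5, -5, -11, -3]
  [-13, 0, -6, -11, -1, -7, -11]
  [-9, -2, 0, -11, 3, -9, -6]
  [-12, -3, -3, 0, 0, -6, -9]
  [-12, -10, -12, -16, 0, -13, -10]
  [-10, 3, -3, -8, 2, 0, -6]
  [-10, 0, -6, -5, -1, -3, 0]
D(7):
  [0, -3, -8, -5, -4, -6, -3]
  [-13, 0, -6, -11, -1, -7, -11]
  [-9, -2, 0, -11, 3, -9, -6]
  [-12, -3, -3, 0, 0, -6, -9]
  [-12, -10, -12, -15, 0, -13, -10]
  [-10, 3, -3, -8, 2, 0, -6]
  [-10, 0, -6, -5, -1, -3, 0]
Answer: W* = [[0, -3, -8, -5, -4, -6, -3], [-13, 0, -6, -11, -1, -7, -11], [-9, -2, 0, -11, 3, -9, -6], [-12, -3, -3, 0, 0, -6, -9], [-12, -10, -12, -15, 0, -13, -10], [-10, 3, -3, -8, 2, 0, -6], [-10, 0, -6, -5, -1, -3, 0]]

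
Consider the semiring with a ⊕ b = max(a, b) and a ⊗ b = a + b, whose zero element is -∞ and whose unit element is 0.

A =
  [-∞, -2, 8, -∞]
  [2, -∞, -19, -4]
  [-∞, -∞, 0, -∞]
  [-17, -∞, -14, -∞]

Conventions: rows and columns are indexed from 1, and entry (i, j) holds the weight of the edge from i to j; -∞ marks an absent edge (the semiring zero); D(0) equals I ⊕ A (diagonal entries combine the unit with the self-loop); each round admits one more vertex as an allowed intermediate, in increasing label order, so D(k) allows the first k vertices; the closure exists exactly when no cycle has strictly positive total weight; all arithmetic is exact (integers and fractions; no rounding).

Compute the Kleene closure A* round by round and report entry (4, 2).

D(0):
  [0, -2, 8, -∞]
  [2, 0, -19, -4]
  [-∞, -∞, 0, -∞]
  [-17, -∞, -14, 0]
D(1):
  [0, -2, 8, -∞]
  [2, 0, 10, -4]
  [-∞, -∞, 0, -∞]
  [-17, -19, -9, 0]
D(2):
  [0, -2, 8, -6]
  [2, 0, 10, -4]
  [-∞, -∞, 0, -∞]
  [-17, -19, -9, 0]
D(3):
  [0, -2, 8, -6]
  [2, 0, 10, -4]
  [-∞, -∞, 0, -∞]
  [-17, -19, -9, 0]
D(4):
  [0, -2, 8, -6]
  [2, 0, 10, -4]
  [-∞, -∞, 0, -∞]
  [-17, -19, -9, 0]
Answer: A*[4][2] = -19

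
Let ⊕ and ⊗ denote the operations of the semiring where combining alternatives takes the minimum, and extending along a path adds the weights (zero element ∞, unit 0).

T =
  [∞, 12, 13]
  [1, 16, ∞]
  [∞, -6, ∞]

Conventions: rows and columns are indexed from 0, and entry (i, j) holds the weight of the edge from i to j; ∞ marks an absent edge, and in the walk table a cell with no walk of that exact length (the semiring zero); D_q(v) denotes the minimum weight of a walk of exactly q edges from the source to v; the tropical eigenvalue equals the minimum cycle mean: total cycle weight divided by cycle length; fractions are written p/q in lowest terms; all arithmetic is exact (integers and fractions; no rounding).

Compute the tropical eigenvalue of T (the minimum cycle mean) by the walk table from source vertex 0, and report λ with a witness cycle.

q=0: [0, ∞, ∞]
q=1: [∞, 12, 13]
q=2: [13, 7, ∞]
q=3: [8, 23, 26]
Optimal cycle mean attained by: cycle 0->2->1->0, total 13 + (-6) + 1, length 3.
Answer: λ = 8/3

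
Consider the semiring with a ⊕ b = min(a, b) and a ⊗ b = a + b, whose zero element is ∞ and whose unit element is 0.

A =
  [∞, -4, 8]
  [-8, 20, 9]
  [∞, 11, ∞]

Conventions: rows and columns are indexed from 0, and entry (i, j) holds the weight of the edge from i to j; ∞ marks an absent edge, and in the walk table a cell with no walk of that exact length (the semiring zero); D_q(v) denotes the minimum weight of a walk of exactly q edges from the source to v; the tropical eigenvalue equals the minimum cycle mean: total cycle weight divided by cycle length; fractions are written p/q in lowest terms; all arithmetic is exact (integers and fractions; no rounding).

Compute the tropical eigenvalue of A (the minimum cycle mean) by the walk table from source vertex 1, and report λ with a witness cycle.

q=0: [∞, 0, ∞]
q=1: [-8, 20, 9]
q=2: [12, -12, 0]
q=3: [-20, 8, -3]
Optimal cycle mean attained by: cycle 0->1->0, total (-4) + (-8), length 2.
Answer: λ = -6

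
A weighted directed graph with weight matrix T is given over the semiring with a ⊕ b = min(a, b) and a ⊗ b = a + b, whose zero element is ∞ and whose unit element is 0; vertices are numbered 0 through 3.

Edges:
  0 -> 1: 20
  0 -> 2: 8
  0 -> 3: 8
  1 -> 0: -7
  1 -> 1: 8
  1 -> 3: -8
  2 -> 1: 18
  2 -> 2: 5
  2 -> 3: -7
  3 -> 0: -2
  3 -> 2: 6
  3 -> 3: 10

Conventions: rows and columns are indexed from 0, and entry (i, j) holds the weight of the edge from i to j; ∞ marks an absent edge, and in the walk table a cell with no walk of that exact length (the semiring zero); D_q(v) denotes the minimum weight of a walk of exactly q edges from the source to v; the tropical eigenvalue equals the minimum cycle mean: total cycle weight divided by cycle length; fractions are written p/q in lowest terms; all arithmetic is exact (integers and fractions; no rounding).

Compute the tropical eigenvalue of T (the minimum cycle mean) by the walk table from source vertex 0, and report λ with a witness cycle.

q=0: [0, ∞, ∞, ∞]
q=1: [∞, 20, 8, 8]
q=2: [6, 26, 13, 1]
q=3: [-1, 26, 7, 6]
q=4: [4, 19, 7, 0]
Optimal cycle mean attained by: cycle 2->3->2, total (-7) + 6, length 2.
Answer: λ = -1/2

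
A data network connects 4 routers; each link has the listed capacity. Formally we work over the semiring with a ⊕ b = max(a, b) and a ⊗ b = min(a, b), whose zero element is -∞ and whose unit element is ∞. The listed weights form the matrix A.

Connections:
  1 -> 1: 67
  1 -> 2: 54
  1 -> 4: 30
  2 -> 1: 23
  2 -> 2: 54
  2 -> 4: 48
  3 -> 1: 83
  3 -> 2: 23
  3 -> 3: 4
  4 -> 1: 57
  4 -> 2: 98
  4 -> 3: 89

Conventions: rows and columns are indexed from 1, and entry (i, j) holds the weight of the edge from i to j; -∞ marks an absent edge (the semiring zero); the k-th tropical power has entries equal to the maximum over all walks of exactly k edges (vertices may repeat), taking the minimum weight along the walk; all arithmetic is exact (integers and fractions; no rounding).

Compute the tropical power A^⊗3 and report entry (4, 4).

A^⊗2:
  [67, 54, 30, 48]
  [48, 54, 48, 48]
  [67, 54, 4, 30]
  [83, 54, 4, 48]
A^⊗3:
  [67, 54, 48, 48]
  [48, 54, 48, 48]
  [67, 54, 30, 48]
  [67, 54, 48, 48]
Key observation: the optimum is the walk 4->1->2->4, with weight 57 min 54 min 48 = 48.
Optimal value attained by: walk 4->1->2->4.
Answer: (A^⊗3)[4][4] = 48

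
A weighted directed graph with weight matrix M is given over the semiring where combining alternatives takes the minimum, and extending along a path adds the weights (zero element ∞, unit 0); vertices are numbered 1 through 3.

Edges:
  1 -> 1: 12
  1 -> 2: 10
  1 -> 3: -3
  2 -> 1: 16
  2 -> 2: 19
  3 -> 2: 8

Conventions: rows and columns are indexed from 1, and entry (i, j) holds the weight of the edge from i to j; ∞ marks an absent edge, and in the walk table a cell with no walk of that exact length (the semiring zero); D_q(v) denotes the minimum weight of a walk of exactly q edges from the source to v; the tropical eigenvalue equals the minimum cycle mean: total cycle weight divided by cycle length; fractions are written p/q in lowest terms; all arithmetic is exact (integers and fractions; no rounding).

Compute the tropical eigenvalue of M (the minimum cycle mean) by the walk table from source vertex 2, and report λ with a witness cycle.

q=0: [∞, 0, ∞]
q=1: [16, 19, ∞]
q=2: [28, 26, 13]
q=3: [40, 21, 25]
Optimal cycle mean attained by: cycle 1->3->2->1, total (-3) + 8 + 16, length 3.
Answer: λ = 7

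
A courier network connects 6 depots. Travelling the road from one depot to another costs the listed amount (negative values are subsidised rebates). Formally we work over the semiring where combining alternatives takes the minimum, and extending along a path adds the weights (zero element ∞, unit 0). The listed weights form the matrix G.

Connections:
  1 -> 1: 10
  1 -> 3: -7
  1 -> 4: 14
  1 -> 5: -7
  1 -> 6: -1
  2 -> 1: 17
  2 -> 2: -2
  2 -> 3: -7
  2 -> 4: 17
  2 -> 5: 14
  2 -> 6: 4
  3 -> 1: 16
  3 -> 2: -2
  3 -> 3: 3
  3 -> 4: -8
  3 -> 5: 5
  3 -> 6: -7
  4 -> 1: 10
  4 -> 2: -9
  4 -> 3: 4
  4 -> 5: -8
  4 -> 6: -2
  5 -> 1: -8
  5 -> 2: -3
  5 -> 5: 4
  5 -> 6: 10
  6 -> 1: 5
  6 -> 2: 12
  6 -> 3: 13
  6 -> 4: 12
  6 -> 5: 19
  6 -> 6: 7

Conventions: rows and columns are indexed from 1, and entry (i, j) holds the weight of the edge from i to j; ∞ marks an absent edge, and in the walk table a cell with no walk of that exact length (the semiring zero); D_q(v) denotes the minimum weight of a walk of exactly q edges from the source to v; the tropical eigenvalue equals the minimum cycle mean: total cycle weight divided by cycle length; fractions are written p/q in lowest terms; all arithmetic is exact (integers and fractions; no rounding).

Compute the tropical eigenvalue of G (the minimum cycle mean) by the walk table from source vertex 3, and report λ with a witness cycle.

q=0: [∞, ∞, 0, ∞, ∞, ∞]
q=1: [16, -2, 3, -8, 5, -7]
q=2: [-3, -17, -9, -5, -16, -10]
q=3: [-24, -19, -24, -17, -13, -16]
q=4: [-21, -26, -31, -32, -31, -31]
q=5: [-39, -41, -33, -39, -40, -38]
q=6: [-48, -48, -48, -41, -47, -41]
Optimal cycle mean attained by: cycle 2->3->4->2, total (-7) + (-8) + (-9), length 3.
Answer: λ = -8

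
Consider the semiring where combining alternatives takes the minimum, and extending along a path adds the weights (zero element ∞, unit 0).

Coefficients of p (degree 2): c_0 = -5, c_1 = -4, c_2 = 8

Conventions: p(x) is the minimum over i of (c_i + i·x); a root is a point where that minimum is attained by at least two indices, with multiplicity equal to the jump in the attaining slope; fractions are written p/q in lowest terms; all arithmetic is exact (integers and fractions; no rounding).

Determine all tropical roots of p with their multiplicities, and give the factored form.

hull edge (i=0, c=-5) to (i=1, c=-4): slope 1, span 1
hull edge (i=1, c=-4) to (i=2, c=8): slope 12, span 1
Factored form: p(x) = 8 ⊗ (x ⊕ (-12)) ⊗ (x ⊕ (-1))
Answer: roots = -12 (mult 1), -1 (mult 1)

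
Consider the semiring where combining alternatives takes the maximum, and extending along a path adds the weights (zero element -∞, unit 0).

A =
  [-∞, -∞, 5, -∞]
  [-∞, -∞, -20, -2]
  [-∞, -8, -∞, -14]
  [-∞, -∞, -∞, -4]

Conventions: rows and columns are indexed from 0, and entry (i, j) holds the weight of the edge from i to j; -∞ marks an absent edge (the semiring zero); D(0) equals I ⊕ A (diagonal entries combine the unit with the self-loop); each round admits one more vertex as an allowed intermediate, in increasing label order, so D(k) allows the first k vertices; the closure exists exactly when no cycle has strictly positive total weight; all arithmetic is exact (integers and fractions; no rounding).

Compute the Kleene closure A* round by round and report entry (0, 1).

D(0):
  [0, -∞, 5, -∞]
  [-∞, 0, -20, -2]
  [-∞, -8, 0, -14]
  [-∞, -∞, -∞, 0]
D(1):
  [0, -∞, 5, -∞]
  [-∞, 0, -20, -2]
  [-∞, -8, 0, -14]
  [-∞, -∞, -∞, 0]
D(2):
  [0, -∞, 5, -∞]
  [-∞, 0, -20, -2]
  [-∞, -8, 0, -10]
  [-∞, -∞, -∞, 0]
D(3):
  [0, -3, 5, -5]
  [-∞, 0, -20, -2]
  [-∞, -8, 0, -10]
  [-∞, -∞, -∞, 0]
D(4):
  [0, -3, 5, -5]
  [-∞, 0, -20, -2]
  [-∞, -8, 0, -10]
  [-∞, -∞, -∞, 0]
Answer: A*[0][1] = -3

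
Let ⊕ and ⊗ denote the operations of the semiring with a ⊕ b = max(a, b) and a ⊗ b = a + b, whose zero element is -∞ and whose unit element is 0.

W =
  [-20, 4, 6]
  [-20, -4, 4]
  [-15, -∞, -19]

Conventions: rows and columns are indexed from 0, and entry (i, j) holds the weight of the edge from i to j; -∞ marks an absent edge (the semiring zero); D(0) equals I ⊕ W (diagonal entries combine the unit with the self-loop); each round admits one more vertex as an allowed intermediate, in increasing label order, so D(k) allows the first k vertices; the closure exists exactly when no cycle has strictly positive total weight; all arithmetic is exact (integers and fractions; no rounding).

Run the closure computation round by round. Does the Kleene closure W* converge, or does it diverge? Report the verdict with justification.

D(0):
  [0, 4, 6]
  [-20, 0, 4]
  [-15, -∞, 0]
D(1):
  [0, 4, 6]
  [-20, 0, 4]
  [-15, -11, 0]
D(2):
  [0, 4, 8]
  [-20, 0, 4]
  [-15, -11, 0]
D(3):
  [0, 4, 8]
  [-11, 0, 4]
  [-15, -11, 0]
Key observation: every diagonal entry stays at the unit through all rounds, so no improving cycle exists.
Answer: CONVERGES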